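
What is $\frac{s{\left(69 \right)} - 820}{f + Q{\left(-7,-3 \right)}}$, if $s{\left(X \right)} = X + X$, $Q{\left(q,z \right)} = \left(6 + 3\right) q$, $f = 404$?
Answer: $-2$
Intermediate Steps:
$Q{\left(q,z \right)} = 9 q$
$s{\left(X \right)} = 2 X$
$\frac{s{\left(69 \right)} - 820}{f + Q{\left(-7,-3 \right)}} = \frac{2 \cdot 69 - 820}{404 + 9 \left(-7\right)} = \frac{138 - 820}{404 - 63} = - \frac{682}{341} = \left(-682\right) \frac{1}{341} = -2$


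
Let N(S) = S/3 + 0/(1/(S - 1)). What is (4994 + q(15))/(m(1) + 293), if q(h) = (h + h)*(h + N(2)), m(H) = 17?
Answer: 2732/155 ≈ 17.626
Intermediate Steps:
N(S) = S/3 (N(S) = S*(⅓) + 0/(1/(-1 + S)) = S/3 + 0*(-1 + S) = S/3 + 0 = S/3)
q(h) = 2*h*(⅔ + h) (q(h) = (h + h)*(h + (⅓)*2) = (2*h)*(h + ⅔) = (2*h)*(⅔ + h) = 2*h*(⅔ + h))
(4994 + q(15))/(m(1) + 293) = (4994 + (⅔)*15*(2 + 3*15))/(17 + 293) = (4994 + (⅔)*15*(2 + 45))/310 = (4994 + (⅔)*15*47)*(1/310) = (4994 + 470)*(1/310) = 5464*(1/310) = 2732/155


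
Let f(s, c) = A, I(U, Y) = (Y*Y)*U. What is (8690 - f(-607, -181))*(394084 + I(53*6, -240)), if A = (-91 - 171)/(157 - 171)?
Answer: 1135731947916/7 ≈ 1.6225e+11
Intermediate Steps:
I(U, Y) = U*Y² (I(U, Y) = Y²*U = U*Y²)
A = 131/7 (A = -262/(-14) = -262*(-1/14) = 131/7 ≈ 18.714)
f(s, c) = 131/7
(8690 - f(-607, -181))*(394084 + I(53*6, -240)) = (8690 - 1*131/7)*(394084 + (53*6)*(-240)²) = (8690 - 131/7)*(394084 + 318*57600) = 60699*(394084 + 18316800)/7 = (60699/7)*18710884 = 1135731947916/7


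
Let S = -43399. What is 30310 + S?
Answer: -13089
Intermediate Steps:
30310 + S = 30310 - 43399 = -13089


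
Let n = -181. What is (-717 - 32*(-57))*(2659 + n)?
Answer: 2743146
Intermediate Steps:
(-717 - 32*(-57))*(2659 + n) = (-717 - 32*(-57))*(2659 - 181) = (-717 + 1824)*2478 = 1107*2478 = 2743146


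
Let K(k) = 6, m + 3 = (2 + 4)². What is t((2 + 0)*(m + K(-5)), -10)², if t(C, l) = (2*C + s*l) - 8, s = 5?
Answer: 9604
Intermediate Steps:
m = 33 (m = -3 + (2 + 4)² = -3 + 6² = -3 + 36 = 33)
t(C, l) = -8 + 2*C + 5*l (t(C, l) = (2*C + 5*l) - 8 = -8 + 2*C + 5*l)
t((2 + 0)*(m + K(-5)), -10)² = (-8 + 2*((2 + 0)*(33 + 6)) + 5*(-10))² = (-8 + 2*(2*39) - 50)² = (-8 + 2*78 - 50)² = (-8 + 156 - 50)² = 98² = 9604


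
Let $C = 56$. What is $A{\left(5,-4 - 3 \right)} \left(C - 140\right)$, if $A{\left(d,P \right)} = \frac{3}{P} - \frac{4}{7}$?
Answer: $84$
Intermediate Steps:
$A{\left(d,P \right)} = - \frac{4}{7} + \frac{3}{P}$ ($A{\left(d,P \right)} = \frac{3}{P} - \frac{4}{7} = - \frac{4}{7} + \frac{3}{P}$)
$A{\left(5,-4 - 3 \right)} \left(C - 140\right) = \left(- \frac{4}{7} + \frac{3}{-4 - 3}\right) \left(56 - 140\right) = \left(- \frac{4}{7} + \frac{3}{-4 - 3}\right) \left(-84\right) = \left(- \frac{4}{7} + \frac{3}{-7}\right) \left(-84\right) = \left(- \frac{4}{7} + 3 \left(- \frac{1}{7}\right)\right) \left(-84\right) = \left(- \frac{4}{7} - \frac{3}{7}\right) \left(-84\right) = \left(-1\right) \left(-84\right) = 84$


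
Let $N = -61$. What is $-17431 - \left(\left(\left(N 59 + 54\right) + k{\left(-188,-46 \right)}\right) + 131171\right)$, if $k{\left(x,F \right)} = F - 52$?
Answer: $-144959$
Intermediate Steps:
$k{\left(x,F \right)} = -52 + F$ ($k{\left(x,F \right)} = F - 52 = -52 + F$)
$-17431 - \left(\left(\left(N 59 + 54\right) + k{\left(-188,-46 \right)}\right) + 131171\right) = -17431 - \left(\left(\left(\left(-61\right) 59 + 54\right) - 98\right) + 131171\right) = -17431 - \left(\left(\left(-3599 + 54\right) - 98\right) + 131171\right) = -17431 - \left(\left(-3545 - 98\right) + 131171\right) = -17431 - \left(-3643 + 131171\right) = -17431 - 127528 = -144959$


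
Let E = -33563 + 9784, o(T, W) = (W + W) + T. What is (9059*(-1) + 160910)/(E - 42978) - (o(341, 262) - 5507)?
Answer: 309734143/66757 ≈ 4639.7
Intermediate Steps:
o(T, W) = T + 2*W (o(T, W) = 2*W + T = T + 2*W)
E = -23779
(9059*(-1) + 160910)/(E - 42978) - (o(341, 262) - 5507) = (9059*(-1) + 160910)/(-23779 - 42978) - ((341 + 2*262) - 5507) = (-9059 + 160910)/(-66757) - ((341 + 524) - 5507) = 151851*(-1/66757) - (865 - 5507) = -151851/66757 - 1*(-4642) = -151851/66757 + 4642 = 309734143/66757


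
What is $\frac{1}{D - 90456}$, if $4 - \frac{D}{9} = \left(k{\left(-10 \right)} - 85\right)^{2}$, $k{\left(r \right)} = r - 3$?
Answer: $- \frac{1}{176856} \approx -5.6543 \cdot 10^{-6}$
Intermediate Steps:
$k{\left(r \right)} = -3 + r$ ($k{\left(r \right)} = r - 3 = -3 + r$)
$D = -86400$ ($D = 36 - 9 \left(\left(-3 - 10\right) - 85\right)^{2} = 36 - 9 \left(-13 - 85\right)^{2} = 36 - 9 \left(-98\right)^{2} = 36 - 86436 = -86400$)
$\frac{1}{D - 90456} = \frac{1}{-86400 - 90456} = \frac{1}{-176856} = - \frac{1}{176856}$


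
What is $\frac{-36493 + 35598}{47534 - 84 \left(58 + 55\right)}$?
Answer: $- \frac{895}{38042} \approx -0.023527$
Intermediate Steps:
$\frac{-36493 + 35598}{47534 - 84 \left(58 + 55\right)} = - \frac{895}{47534 - 9492} = - \frac{895}{38042}$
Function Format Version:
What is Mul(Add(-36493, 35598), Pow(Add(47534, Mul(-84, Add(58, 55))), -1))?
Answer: Rational(-895, 38042) ≈ -0.023527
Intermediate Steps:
Mul(Add(-36493, 35598), Pow(Add(47534, Mul(-84, Add(58, 55))), -1)) = Mul(-895, Pow(Add(47534, Mul(-84, 113)), -1)) = Mul(-895, Pow(Add(47534, -9492), -1)) = Mul(-895, Pow(38042, -1)) = Mul(-895, Rational(1, 38042)) = Rational(-895, 38042)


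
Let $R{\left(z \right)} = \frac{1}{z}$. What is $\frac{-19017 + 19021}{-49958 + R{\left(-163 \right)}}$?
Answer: $- \frac{652}{8143155} \approx -8.0067 \cdot 10^{-5}$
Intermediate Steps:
$\frac{-19017 + 19021}{-49958 + R{\left(-163 \right)}} = \frac{-19017 + 19021}{-49958 + \frac{1}{-163}} = \frac{4}{-49958 - \frac{1}{163}} = \frac{4}{- \frac{8143155}{163}} = 4 \left(- \frac{163}{8143155}\right) = - \frac{652}{8143155}$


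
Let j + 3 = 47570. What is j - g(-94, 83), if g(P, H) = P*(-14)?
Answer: 46251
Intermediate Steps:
g(P, H) = -14*P
j = 47567 (j = -3 + 47570 = 47567)
j - g(-94, 83) = 47567 - (-14)*(-94) = 47567 - 1*1316 = 47567 - 1316 = 46251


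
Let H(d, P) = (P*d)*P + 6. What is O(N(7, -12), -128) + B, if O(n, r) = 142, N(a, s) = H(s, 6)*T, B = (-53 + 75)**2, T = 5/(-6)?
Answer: 626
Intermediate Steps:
T = -5/6 (T = 5*(-1/6) = -5/6 ≈ -0.83333)
B = 484 (B = 22**2 = 484)
H(d, P) = 6 + d*P**2 (H(d, P) = d*P**2 + 6 = 6 + d*P**2)
N(a, s) = -5 - 30*s (N(a, s) = (6 + s*6**2)*(-5/6) = (6 + s*36)*(-5/6) = (6 + 36*s)*(-5/6) = -5 - 30*s)
O(N(7, -12), -128) + B = 142 + 484 = 626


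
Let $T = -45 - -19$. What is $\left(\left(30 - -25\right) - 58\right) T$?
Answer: $78$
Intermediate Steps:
$T = -26$ ($T = -45 + 19 = -26$)
$\left(\left(30 - -25\right) - 58\right) T = \left(\left(30 - -25\right) - 58\right) \left(-26\right) = \left(\left(30 + 25\right) - 58\right) \left(-26\right) = \left(55 - 58\right) \left(-26\right) = \left(-3\right) \left(-26\right) = 78$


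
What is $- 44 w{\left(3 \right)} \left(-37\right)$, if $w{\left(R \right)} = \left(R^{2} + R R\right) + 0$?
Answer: $29304$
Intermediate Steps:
$w{\left(R \right)} = 2 R^{2}$ ($w{\left(R \right)} = \left(R^{2} + R^{2}\right) + 0 = 2 R^{2} + 0 = 2 R^{2}$)
$- 44 w{\left(3 \right)} \left(-37\right) = - 44 \cdot 2 \cdot 3^{2} \left(-37\right) = - 44 \cdot 2 \cdot 9 \left(-37\right) = \left(-44\right) 18 \left(-37\right) = \left(-792\right) \left(-37\right) = 29304$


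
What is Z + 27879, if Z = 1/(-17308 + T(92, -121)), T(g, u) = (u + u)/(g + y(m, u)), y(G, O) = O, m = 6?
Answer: 13986615481/501690 ≈ 27879.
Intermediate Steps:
T(g, u) = 2*u/(g + u) (T(g, u) = (u + u)/(g + u) = (2*u)/(g + u) = 2*u/(g + u))
Z = -29/501690 (Z = 1/(-17308 + 2*(-121)/(92 - 121)) = 1/(-17308 + 2*(-121)/(-29)) = 1/(-17308 + 2*(-121)*(-1/29)) = 1/(-17308 + 242/29) = 1/(-501690/29) = -29/501690 ≈ -5.7805e-5)
Z + 27879 = -29/501690 + 27879 = 13986615481/501690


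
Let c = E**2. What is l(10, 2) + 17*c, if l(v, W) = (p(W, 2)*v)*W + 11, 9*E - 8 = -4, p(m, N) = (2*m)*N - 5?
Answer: 6023/81 ≈ 74.358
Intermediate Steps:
p(m, N) = -5 + 2*N*m (p(m, N) = 2*N*m - 5 = -5 + 2*N*m)
E = 4/9 (E = 8/9 + (1/9)*(-4) = 8/9 - 4/9 = 4/9 ≈ 0.44444)
c = 16/81 (c = (4/9)**2 = 16/81 ≈ 0.19753)
l(v, W) = 11 + W*v*(-5 + 4*W) (l(v, W) = ((-5 + 2*2*W)*v)*W + 11 = ((-5 + 4*W)*v)*W + 11 = (v*(-5 + 4*W))*W + 11 = W*v*(-5 + 4*W) + 11 = 11 + W*v*(-5 + 4*W))
l(10, 2) + 17*c = (11 + 2*10*(-5 + 4*2)) + 17*(16/81) = (11 + 2*10*(-5 + 8)) + 272/81 = (11 + 2*10*3) + 272/81 = (11 + 60) + 272/81 = 71 + 272/81 = 6023/81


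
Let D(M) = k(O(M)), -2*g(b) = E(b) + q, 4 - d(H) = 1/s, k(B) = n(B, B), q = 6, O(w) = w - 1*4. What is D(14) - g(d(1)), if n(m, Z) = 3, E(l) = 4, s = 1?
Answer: 8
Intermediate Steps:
O(w) = -4 + w (O(w) = w - 4 = -4 + w)
k(B) = 3
d(H) = 3 (d(H) = 4 - 1/1 = 4 - 1*1 = 4 - 1 = 3)
g(b) = -5 (g(b) = -(4 + 6)/2 = -½*10 = -5)
D(M) = 3
D(14) - g(d(1)) = 3 - 1*(-5) = 3 + 5 = 8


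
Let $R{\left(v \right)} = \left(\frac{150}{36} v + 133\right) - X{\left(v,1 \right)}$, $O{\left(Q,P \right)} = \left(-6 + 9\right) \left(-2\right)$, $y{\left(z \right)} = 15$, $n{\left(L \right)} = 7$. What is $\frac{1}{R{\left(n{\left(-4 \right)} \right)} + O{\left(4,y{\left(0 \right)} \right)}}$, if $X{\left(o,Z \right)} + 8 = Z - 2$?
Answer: $\frac{6}{991} \approx 0.0060545$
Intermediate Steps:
$X{\left(o,Z \right)} = -10 + Z$ ($X{\left(o,Z \right)} = -8 + \left(Z - 2\right) = -8 + \left(-2 + Z\right) = -10 + Z$)
$O{\left(Q,P \right)} = -6$ ($O{\left(Q,P \right)} = 3 \left(-2\right) = -6$)
$R{\left(v \right)} = 142 + \frac{25 v}{6}$ ($R{\left(v \right)} = \left(\frac{150}{36} v + 133\right) - \left(-10 + 1\right) = \left(150 \cdot \frac{1}{36} v + 133\right) - -9 = \left(\frac{25 v}{6} + 133\right) + 9 = \left(133 + \frac{25 v}{6}\right) + 9 = 142 + \frac{25 v}{6}$)
$\frac{1}{R{\left(n{\left(-4 \right)} \right)} + O{\left(4,y{\left(0 \right)} \right)}} = \frac{1}{\left(142 + \frac{25}{6} \cdot 7\right) - 6} = \frac{1}{\left(142 + \frac{175}{6}\right) - 6} = \frac{1}{\frac{1027}{6} - 6} = \frac{1}{\frac{991}{6}} = \frac{6}{991}$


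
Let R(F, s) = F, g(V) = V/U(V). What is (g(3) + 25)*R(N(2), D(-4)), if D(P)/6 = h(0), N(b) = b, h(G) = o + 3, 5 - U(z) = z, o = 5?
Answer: 53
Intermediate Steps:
U(z) = 5 - z
h(G) = 8 (h(G) = 5 + 3 = 8)
D(P) = 48 (D(P) = 6*8 = 48)
g(V) = V/(5 - V)
(g(3) + 25)*R(N(2), D(-4)) = (-1*3/(-5 + 3) + 25)*2 = (-1*3/(-2) + 25)*2 = (-1*3*(-1/2) + 25)*2 = (3/2 + 25)*2 = (53/2)*2 = 53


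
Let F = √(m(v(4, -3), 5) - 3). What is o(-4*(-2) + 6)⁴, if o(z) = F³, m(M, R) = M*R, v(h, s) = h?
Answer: 24137569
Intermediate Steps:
F = √17 (F = √(4*5 - 3) = √(20 - 3) = √17 ≈ 4.1231)
o(z) = 17*√17 (o(z) = (√17)³ = 17*√17)
o(-4*(-2) + 6)⁴ = (17*√17)⁴ = 24137569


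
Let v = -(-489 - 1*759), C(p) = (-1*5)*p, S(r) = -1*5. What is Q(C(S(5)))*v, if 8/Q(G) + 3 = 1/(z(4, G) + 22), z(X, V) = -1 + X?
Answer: -124800/37 ≈ -3373.0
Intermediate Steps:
S(r) = -5
C(p) = -5*p
Q(G) = -100/37 (Q(G) = 8/(-3 + 1/((-1 + 4) + 22)) = 8/(-3 + 1/(3 + 22)) = 8/(-3 + 1/25) = 8/(-74/25) = 8*(-25/74) = -100/37)
v = 1248 (v = -(-489 - 759) = -1*(-1248) = 1248)
Q(C(S(5)))*v = -100/37*1248 = -124800/37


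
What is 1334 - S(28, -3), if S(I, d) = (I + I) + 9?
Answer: 1269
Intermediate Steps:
S(I, d) = 9 + 2*I (S(I, d) = 2*I + 9 = 9 + 2*I)
1334 - S(28, -3) = 1334 - (9 + 2*28) = 1334 - (9 + 56) = 1334 - 1*65 = 1334 - 65 = 1269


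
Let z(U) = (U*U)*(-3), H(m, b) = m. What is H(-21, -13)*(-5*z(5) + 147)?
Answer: -10962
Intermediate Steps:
z(U) = -3*U**2 (z(U) = U**2*(-3) = -3*U**2)
H(-21, -13)*(-5*z(5) + 147) = -21*(-(-15)*5**2 + 147) = -21*(-(-15)*25 + 147) = -21*(-5*(-75) + 147) = -21*(375 + 147) = -21*522 = -10962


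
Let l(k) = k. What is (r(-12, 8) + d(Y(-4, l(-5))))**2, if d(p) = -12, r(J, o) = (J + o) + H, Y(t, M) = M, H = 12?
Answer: 16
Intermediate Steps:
r(J, o) = 12 + J + o (r(J, o) = (J + o) + 12 = 12 + J + o)
(r(-12, 8) + d(Y(-4, l(-5))))**2 = ((12 - 12 + 8) - 12)**2 = (8 - 12)**2 = (-4)**2 = 16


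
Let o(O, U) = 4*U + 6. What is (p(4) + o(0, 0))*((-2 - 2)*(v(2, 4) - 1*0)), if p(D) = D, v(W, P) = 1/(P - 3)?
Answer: -40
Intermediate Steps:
v(W, P) = 1/(-3 + P)
o(O, U) = 6 + 4*U
(p(4) + o(0, 0))*((-2 - 2)*(v(2, 4) - 1*0)) = (4 + (6 + 4*0))*((-2 - 2)*(1/(-3 + 4) - 1*0)) = (4 + (6 + 0))*(-4*(1/1 + 0)) = (4 + 6)*(-4*(1 + 0)) = 10*(-4*1) = 10*(-4) = -40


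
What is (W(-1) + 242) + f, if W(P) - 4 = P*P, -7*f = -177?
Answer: 1906/7 ≈ 272.29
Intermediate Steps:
f = 177/7 (f = -⅐*(-177) = 177/7 ≈ 25.286)
W(P) = 4 + P² (W(P) = 4 + P*P = 4 + P²)
(W(-1) + 242) + f = ((4 + (-1)²) + 242) + 177/7 = ((4 + 1) + 242) + 177/7 = (5 + 242) + 177/7 = 247 + 177/7 = 1906/7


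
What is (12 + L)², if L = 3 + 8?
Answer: 529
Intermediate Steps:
L = 11
(12 + L)² = (12 + 11)² = 23² = 529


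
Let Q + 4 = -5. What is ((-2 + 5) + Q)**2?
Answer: 36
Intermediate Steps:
Q = -9 (Q = -4 - 5 = -9)
((-2 + 5) + Q)**2 = ((-2 + 5) - 9)**2 = (3 - 9)**2 = (-6)**2 = 36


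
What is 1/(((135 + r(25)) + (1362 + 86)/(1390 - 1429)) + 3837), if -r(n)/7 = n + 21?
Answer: 39/140902 ≈ 0.00027679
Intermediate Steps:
r(n) = -147 - 7*n (r(n) = -7*(n + 21) = -7*(21 + n) = -147 - 7*n)
1/(((135 + r(25)) + (1362 + 86)/(1390 - 1429)) + 3837) = 1/(((135 + (-147 - 7*25)) + (1362 + 86)/(1390 - 1429)) + 3837) = 1/(((135 + (-147 - 175)) + 1448/(-39)) + 3837) = 1/(((135 - 322) + 1448*(-1/39)) + 3837) = 1/((-187 - 1448/39) + 3837) = 1/(-8741/39 + 3837) = 1/(140902/39) = 39/140902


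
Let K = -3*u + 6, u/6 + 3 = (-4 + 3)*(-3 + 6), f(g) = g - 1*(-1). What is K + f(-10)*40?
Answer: -246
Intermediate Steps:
f(g) = 1 + g (f(g) = g + 1 = 1 + g)
u = -36 (u = -18 + 6*((-4 + 3)*(-3 + 6)) = -18 + 6*(-1*3) = -18 + 6*(-3) = -18 - 18 = -36)
K = 114 (K = -3*(-36) + 6 = 108 + 6 = 114)
K + f(-10)*40 = 114 + (1 - 10)*40 = 114 - 9*40 = 114 - 360 = -246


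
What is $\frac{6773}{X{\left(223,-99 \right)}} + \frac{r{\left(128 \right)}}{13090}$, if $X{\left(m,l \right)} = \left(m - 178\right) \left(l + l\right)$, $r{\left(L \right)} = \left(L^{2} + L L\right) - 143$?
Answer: $\frac{918319}{530145} \approx 1.7322$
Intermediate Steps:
$r{\left(L \right)} = -143 + 2 L^{2}$ ($r{\left(L \right)} = \left(L^{2} + L^{2}\right) - 143 = 2 L^{2} - 143 = -143 + 2 L^{2}$)
$X{\left(m,l \right)} = 2 l \left(-178 + m\right)$ ($X{\left(m,l \right)} = \left(-178 + m\right) 2 l = 2 l \left(-178 + m\right)$)
$\frac{6773}{X{\left(223,-99 \right)}} + \frac{r{\left(128 \right)}}{13090} = \frac{6773}{2 \left(-99\right) \left(-178 + 223\right)} + \frac{-143 + 2 \cdot 128^{2}}{13090} = \frac{6773}{2 \left(-99\right) 45} + \left(-143 + 2 \cdot 16384\right) \frac{1}{13090} = \frac{6773}{-8910} + \left(-143 + 32768\right) \frac{1}{13090} = 6773 \left(- \frac{1}{8910}\right) + 32625 \cdot \frac{1}{13090} = - \frac{6773}{8910} + \frac{6525}{2618} = \frac{918319}{530145}$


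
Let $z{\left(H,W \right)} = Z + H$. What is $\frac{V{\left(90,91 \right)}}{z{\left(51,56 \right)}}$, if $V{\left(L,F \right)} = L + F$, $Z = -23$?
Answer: $\frac{181}{28} \approx 6.4643$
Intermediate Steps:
$z{\left(H,W \right)} = -23 + H$
$V{\left(L,F \right)} = F + L$
$\frac{V{\left(90,91 \right)}}{z{\left(51,56 \right)}} = \frac{91 + 90}{-23 + 51} = \frac{181}{28}$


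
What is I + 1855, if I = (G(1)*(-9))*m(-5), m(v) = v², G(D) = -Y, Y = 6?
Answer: 3205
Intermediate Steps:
G(D) = -6 (G(D) = -1*6 = -6)
I = 1350 (I = -6*(-9)*(-5)² = 54*25 = 1350)
I + 1855 = 1350 + 1855 = 3205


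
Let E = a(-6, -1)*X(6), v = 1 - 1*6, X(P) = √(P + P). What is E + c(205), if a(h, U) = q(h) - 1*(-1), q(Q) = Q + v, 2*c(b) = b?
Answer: 205/2 - 20*√3 ≈ 67.859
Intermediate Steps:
c(b) = b/2
X(P) = √2*√P (X(P) = √(2*P) = √2*√P)
v = -5 (v = 1 - 6 = -5)
q(Q) = -5 + Q (q(Q) = Q - 5 = -5 + Q)
a(h, U) = -4 + h (a(h, U) = (-5 + h) - 1*(-1) = (-5 + h) + 1 = -4 + h)
E = -20*√3 (E = (-4 - 6)*(√2*√6) = -20*√3 ≈ -34.641)
E + c(205) = -20*√3 + (½)*205 = -20*√3 + 205/2 = 205/2 - 20*√3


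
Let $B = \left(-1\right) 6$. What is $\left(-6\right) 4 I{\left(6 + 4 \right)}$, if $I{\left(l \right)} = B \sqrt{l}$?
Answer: $144 \sqrt{10} \approx 455.37$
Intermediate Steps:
$B = -6$
$I{\left(l \right)} = - 6 \sqrt{l}$
$\left(-6\right) 4 I{\left(6 + 4 \right)} = \left(-6\right) 4 \left(- 6 \sqrt{6 + 4}\right) = - 24 \left(- 6 \sqrt{10}\right) = 144 \sqrt{10}$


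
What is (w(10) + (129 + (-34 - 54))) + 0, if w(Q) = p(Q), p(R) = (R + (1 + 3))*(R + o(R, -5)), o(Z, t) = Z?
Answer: 321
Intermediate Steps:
p(R) = 2*R*(4 + R) (p(R) = (R + (1 + 3))*(R + R) = (R + 4)*(2*R) = (4 + R)*(2*R) = 2*R*(4 + R))
w(Q) = 2*Q*(4 + Q)
(w(10) + (129 + (-34 - 54))) + 0 = (2*10*(4 + 10) + (129 + (-34 - 54))) + 0 = (2*10*14 + (129 - 88)) + 0 = (280 + 41) + 0 = 321 + 0 = 321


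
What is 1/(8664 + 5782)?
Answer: 1/14446 ≈ 6.9223e-5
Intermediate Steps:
1/(8664 + 5782) = 1/14446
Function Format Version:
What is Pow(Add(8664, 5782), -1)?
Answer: Rational(1, 14446) ≈ 6.9223e-5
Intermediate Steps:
Pow(Add(8664, 5782), -1) = Pow(14446, -1) = Rational(1, 14446)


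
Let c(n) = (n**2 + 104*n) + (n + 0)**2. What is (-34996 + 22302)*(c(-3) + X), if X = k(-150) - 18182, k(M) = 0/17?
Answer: 234534344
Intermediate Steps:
k(M) = 0 (k(M) = 0*(1/17) = 0)
c(n) = 2*n**2 + 104*n (c(n) = (n**2 + 104*n) + n**2 = 2*n**2 + 104*n)
X = -18182 (X = 0 - 18182 = -18182)
(-34996 + 22302)*(c(-3) + X) = (-34996 + 22302)*(2*(-3)*(52 - 3) - 18182) = -12694*(2*(-3)*49 - 18182) = -12694*(-294 - 18182) = -12694*(-18476) = 234534344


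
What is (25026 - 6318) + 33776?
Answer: 52484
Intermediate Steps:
(25026 - 6318) + 33776 = 18708 + 33776 = 52484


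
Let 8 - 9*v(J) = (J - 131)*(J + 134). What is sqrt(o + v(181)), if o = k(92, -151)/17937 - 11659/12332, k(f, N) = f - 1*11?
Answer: I*sqrt(2378565450350204677)/36866514 ≈ 41.834*I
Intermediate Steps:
k(f, N) = -11 + f (k(f, N) = f - 11 = -11 + f)
v(J) = 8/9 - (-131 + J)*(134 + J)/9 (v(J) = 8/9 - (J - 131)*(J + 134)/9 = 8/9 - (-131 + J)*(134 + J)/9)
o = -23125399/24577676 (o = (-11 + 92)/17937 - 11659/12332 = 81*(1/17937) - 11659*1/12332 = 9/1993 - 11659/12332 = -23125399/24577676 ≈ -0.94091)
sqrt(o + v(181)) = sqrt(-23125399/24577676 + (5854/3 - 1/3*181 - 1/9*181**2)) = sqrt(-23125399/24577676 + (5854/3 - 181/3 - 1/9*32761)) = sqrt(-23125399/24577676 + (5854/3 - 181/3 - 32761/9)) = sqrt(-23125399/24577676 - 15742/9) = sqrt(-387109904183/221199084) = I*sqrt(2378565450350204677)/36866514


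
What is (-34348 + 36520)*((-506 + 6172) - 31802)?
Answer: -56767392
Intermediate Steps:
(-34348 + 36520)*((-506 + 6172) - 31802) = 2172*(5666 - 31802) = 2172*(-26136) = -56767392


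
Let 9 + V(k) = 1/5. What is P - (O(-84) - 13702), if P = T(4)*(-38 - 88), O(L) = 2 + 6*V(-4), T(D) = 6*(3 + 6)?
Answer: 34744/5 ≈ 6948.8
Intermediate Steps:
V(k) = -44/5 (V(k) = -9 + 1/5 = -44/5)
T(D) = 54 (T(D) = 6*9 = 54)
O(L) = -254/5 (O(L) = 2 + 6*(-44/5) = 2 - 264/5 = -254/5)
P = -6804 (P = 54*(-38 - 88) = 54*(-126) = -6804)
P - (O(-84) - 13702) = -6804 - (-254/5 - 13702) = -6804 - 1*(-68764/5) = -6804 + 68764/5 = 34744/5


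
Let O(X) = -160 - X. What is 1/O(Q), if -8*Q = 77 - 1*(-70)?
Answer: -8/1133 ≈ -0.0070609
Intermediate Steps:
Q = -147/8 (Q = -(77 - 1*(-70))/8 = -(77 + 70)/8 = -1/8*147 = -147/8 ≈ -18.375)
1/O(Q) = 1/(-160 - 1*(-147/8)) = 1/(-160 + 147/8) = 1/(-1133/8) = -8/1133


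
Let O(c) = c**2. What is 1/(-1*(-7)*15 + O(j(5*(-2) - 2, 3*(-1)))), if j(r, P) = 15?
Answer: 1/330 ≈ 0.0030303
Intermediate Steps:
1/(-1*(-7)*15 + O(j(5*(-2) - 2, 3*(-1)))) = 1/(-1*(-7)*15 + 15**2) = 1/(7*15 + 225) = 1/(105 + 225) = 1/330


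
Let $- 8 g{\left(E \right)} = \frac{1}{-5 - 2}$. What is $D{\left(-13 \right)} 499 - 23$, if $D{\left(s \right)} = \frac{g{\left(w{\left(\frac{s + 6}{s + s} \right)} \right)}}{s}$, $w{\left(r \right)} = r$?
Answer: $- \frac{17243}{728} \approx -23.685$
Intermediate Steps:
$g{\left(E \right)} = \frac{1}{56}$ ($g{\left(E \right)} = - \frac{1}{8 \left(-5 - 2\right)} = - \frac{1}{8 \left(-7\right)} = \left(- \frac{1}{8}\right) \left(- \frac{1}{7}\right) = \frac{1}{56}$)
$D{\left(s \right)} = \frac{1}{56 s}$
$D{\left(-13 \right)} 499 - 23 = \frac{1}{56 \left(-13\right)} 499 - 23 = \frac{1}{56} \left(- \frac{1}{13}\right) 499 - 23 = \left(- \frac{1}{728}\right) 499 - 23 = - \frac{499}{728} - 23 = - \frac{17243}{728}$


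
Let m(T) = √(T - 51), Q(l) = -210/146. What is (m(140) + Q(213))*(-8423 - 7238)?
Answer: 1644405/73 - 15661*√89 ≈ -1.2522e+5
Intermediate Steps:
Q(l) = -105/73 (Q(l) = -210*1/146 = -105/73)
m(T) = √(-51 + T)
(m(140) + Q(213))*(-8423 - 7238) = (√(-51 + 140) - 105/73)*(-8423 - 7238) = (√89 - 105/73)*(-15661) = (-105/73 + √89)*(-15661) = 1644405/73 - 15661*√89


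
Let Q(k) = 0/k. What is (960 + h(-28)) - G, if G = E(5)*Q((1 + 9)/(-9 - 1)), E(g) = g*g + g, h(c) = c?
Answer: 932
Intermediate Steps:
E(g) = g + g² (E(g) = g² + g = g + g²)
Q(k) = 0
G = 0 (G = (5*(1 + 5))*0 = (5*6)*0 = 30*0 = 0)
(960 + h(-28)) - G = (960 - 28) - 1*0 = 932 + 0 = 932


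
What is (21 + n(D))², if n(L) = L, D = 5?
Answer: 676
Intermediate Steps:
(21 + n(D))² = (21 + 5)² = 26² = 676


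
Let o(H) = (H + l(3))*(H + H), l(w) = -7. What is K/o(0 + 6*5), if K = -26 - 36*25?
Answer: -463/690 ≈ -0.67101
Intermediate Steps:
o(H) = 2*H*(-7 + H) (o(H) = (H - 7)*(H + H) = (-7 + H)*(2*H) = 2*H*(-7 + H))
K = -926 (K = -26 - 900 = -926)
K/o(0 + 6*5) = -926*1/(2*(0 + 6*5)*(-7 + (0 + 6*5))) = -926*1/(2*(0 + 30)*(-7 + (0 + 30))) = -926*1/(60*(-7 + 30)) = -926/(2*30*23) = -926/1380 = -926*1/1380 = -463/690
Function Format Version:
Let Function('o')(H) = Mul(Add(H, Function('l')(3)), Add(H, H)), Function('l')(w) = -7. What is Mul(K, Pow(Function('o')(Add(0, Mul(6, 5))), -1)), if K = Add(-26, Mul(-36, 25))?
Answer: Rational(-463, 690) ≈ -0.67101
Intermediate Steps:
Function('o')(H) = Mul(2, H, Add(-7, H)) (Function('o')(H) = Mul(Add(H, -7), Add(H, H)) = Mul(Add(-7, H), Mul(2, H)) = Mul(2, H, Add(-7, H)))
K = -926 (K = Add(-26, -900) = -926)
Mul(K, Pow(Function('o')(Add(0, Mul(6, 5))), -1)) = Mul(-926, Pow(Mul(2, Add(0, Mul(6, 5)), Add(-7, Add(0, Mul(6, 5)))), -1)) = Mul(-926, Pow(Mul(2, Add(0, 30), Add(-7, Add(0, 30))), -1)) = Mul(-926, Pow(Mul(2, 30, Add(-7, 30)), -1)) = Mul(-926, Pow(Mul(2, 30, 23), -1)) = Mul(-926, Pow(1380, -1)) = Mul(-926, Rational(1, 1380)) = Rational(-463, 690)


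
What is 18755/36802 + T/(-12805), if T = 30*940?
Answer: -159531725/94249922 ≈ -1.6926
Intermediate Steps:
T = 28200
18755/36802 + T/(-12805) = 18755/36802 + 28200/(-12805) = 18755*(1/36802) + 28200*(-1/12805) = 18755/36802 - 5640/2561 = -159531725/94249922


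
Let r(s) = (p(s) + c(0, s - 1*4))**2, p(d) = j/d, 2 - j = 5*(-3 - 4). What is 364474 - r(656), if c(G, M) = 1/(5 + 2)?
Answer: 7685467042711/21086464 ≈ 3.6447e+5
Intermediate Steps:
c(G, M) = 1/7
j = 37 (j = 2 - 5*(-3 - 4) = 2 - 5*(-7) = 2 - 1*(-35) = 2 + 35 = 37)
p(d) = 37/d
r(s) = (1/7 + 37/s)**2 (r(s) = (37/s + 1/7)**2 = (1/7 + 37/s)**2)
364474 - r(656) = 364474 - (259 + 656)**2/(49*656**2) = 364474 - 915**2/(49*430336) = 364474 - 837225/(49*430336) = 364474 - 1*837225/21086464 = 364474 - 837225/21086464 = 7685467042711/21086464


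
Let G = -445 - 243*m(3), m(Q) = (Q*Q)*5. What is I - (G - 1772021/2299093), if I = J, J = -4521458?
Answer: -10369086987233/2299093 ≈ -4.5101e+6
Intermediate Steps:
m(Q) = 5*Q² (m(Q) = Q²*5 = 5*Q²)
I = -4521458
G = -11380 (G = -445 - 1215*3² = -445 - 1215*9 = -445 - 243*45 = -445 - 10935 = -11380)
I - (G - 1772021/2299093) = -4521458 - (-11380 - 1772021/2299093) = -4521458 - 1*(-26165450361/2299093) = -4521458 + 26165450361/2299093 = -10369086987233/2299093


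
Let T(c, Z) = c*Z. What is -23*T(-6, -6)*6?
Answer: -4968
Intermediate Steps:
T(c, Z) = Z*c
-23*T(-6, -6)*6 = -(-138)*(-6)*6 = -23*36*6 = -828*6 = -4968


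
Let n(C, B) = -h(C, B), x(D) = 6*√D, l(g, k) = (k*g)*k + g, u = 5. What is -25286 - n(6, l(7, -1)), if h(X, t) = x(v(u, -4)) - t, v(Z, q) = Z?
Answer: -25300 + 6*√5 ≈ -25287.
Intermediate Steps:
l(g, k) = g + g*k² (l(g, k) = (g*k)*k + g = g*k² + g = g + g*k²)
h(X, t) = -t + 6*√5 (h(X, t) = 6*√5 - t = -t + 6*√5)
n(C, B) = B - 6*√5 (n(C, B) = -(-B + 6*√5) = B - 6*√5)
-25286 - n(6, l(7, -1)) = -25286 - (7*(1 + (-1)²) - 6*√5) = -25286 - (7*(1 + 1) - 6*√5) = -25286 - (7*2 - 6*√5) = -25286 - (14 - 6*√5) = -25286 + (-14 + 6*√5) = -25300 + 6*√5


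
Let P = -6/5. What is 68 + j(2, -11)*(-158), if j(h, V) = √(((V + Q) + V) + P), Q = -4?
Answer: 68 - 316*I*√170/5 ≈ 68.0 - 824.03*I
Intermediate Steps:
P = -6/5 (P = -6*⅕ = -6/5 ≈ -1.2000)
j(h, V) = √(-26/5 + 2*V) (j(h, V) = √(((V - 4) + V) - 6/5) = √(((-4 + V) + V) - 6/5) = √((-4 + 2*V) - 6/5) = √(-26/5 + 2*V))
68 + j(2, -11)*(-158) = 68 + (√(-130 + 50*(-11))/5)*(-158) = 68 + (√(-130 - 550)/5)*(-158) = 68 + (√(-680)/5)*(-158) = 68 + ((2*I*√170)/5)*(-158) = 68 + (2*I*√170/5)*(-158) = 68 - 316*I*√170/5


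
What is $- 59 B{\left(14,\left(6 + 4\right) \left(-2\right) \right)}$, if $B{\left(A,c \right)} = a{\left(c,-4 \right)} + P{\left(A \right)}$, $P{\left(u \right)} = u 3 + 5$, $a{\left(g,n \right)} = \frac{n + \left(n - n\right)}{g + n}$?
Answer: $- \frac{16697}{6} \approx -2782.8$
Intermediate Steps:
$a{\left(g,n \right)} = \frac{n}{g + n}$ ($a{\left(g,n \right)} = \frac{n + 0}{g + n} = \frac{n}{g + n}$)
$P{\left(u \right)} = 5 + 3 u$ ($P{\left(u \right)} = 3 u + 5 = 5 + 3 u$)
$B{\left(A,c \right)} = 5 - \frac{4}{-4 + c} + 3 A$ ($B{\left(A,c \right)} = - \frac{4}{c - 4} + \left(5 + 3 A\right) = - \frac{4}{-4 + c} + \left(5 + 3 A\right) = 5 - \frac{4}{-4 + c} + 3 A$)
$- 59 B{\left(14,\left(6 + 4\right) \left(-2\right) \right)} = - 59 \frac{-4 + \left(-4 + \left(6 + 4\right) \left(-2\right)\right) \left(5 + 3 \cdot 14\right)}{-4 + \left(6 + 4\right) \left(-2\right)} = - 59 \frac{-4 + \left(-4 + 10 \left(-2\right)\right) \left(5 + 42\right)}{-4 + 10 \left(-2\right)} = - 59 \frac{-4 + \left(-4 - 20\right) 47}{-4 - 20} = - 59 \frac{-4 - 1128}{-24} = - 59 \left(- \frac{-4 - 1128}{24}\right) = - 59 \left(\left(- \frac{1}{24}\right) \left(-1132\right)\right) = \left(-59\right) \frac{283}{6} = - \frac{16697}{6}$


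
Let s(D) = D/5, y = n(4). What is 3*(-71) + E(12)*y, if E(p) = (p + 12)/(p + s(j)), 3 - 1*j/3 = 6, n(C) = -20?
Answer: -4421/17 ≈ -260.06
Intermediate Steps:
j = -9 (j = 9 - 3*6 = 9 - 18 = -9)
y = -20
s(D) = D/5 (s(D) = D*(1/5) = D/5)
E(p) = (12 + p)/(-9/5 + p) (E(p) = (p + 12)/(p + (1/5)*(-9)) = (12 + p)/(p - 9/5) = (12 + p)/(-9/5 + p))
3*(-71) + E(12)*y = 3*(-71) + (5*(12 + 12)/(-9 + 5*12))*(-20) = -213 + (5*24/(-9 + 60))*(-20) = -213 + (5*24/51)*(-20) = -213 + (5*(1/51)*24)*(-20) = -213 + (40/17)*(-20) = -213 - 800/17 = -4421/17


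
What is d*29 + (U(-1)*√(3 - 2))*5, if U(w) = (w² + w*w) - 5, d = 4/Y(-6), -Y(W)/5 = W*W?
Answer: -704/45 ≈ -15.644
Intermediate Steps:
Y(W) = -5*W² (Y(W) = -5*W*W = -5*W²)
d = -1/45 (d = 4/((-5*(-6)²)) = 4/((-5*36)) = 4/(-180) = 4*(-1/180) = -1/45 ≈ -0.022222)
U(w) = -5 + 2*w² (U(w) = (w² + w²) - 5 = 2*w² - 5 = -5 + 2*w²)
d*29 + (U(-1)*√(3 - 2))*5 = -1/45*29 + ((-5 + 2*(-1)²)*√(3 - 2))*5 = -29/45 + ((-5 + 2*1)*√1)*5 = -29/45 + ((-5 + 2)*1)*5 = -29/45 - 3*1*5 = -29/45 - 3*5 = -29/45 - 15 = -704/45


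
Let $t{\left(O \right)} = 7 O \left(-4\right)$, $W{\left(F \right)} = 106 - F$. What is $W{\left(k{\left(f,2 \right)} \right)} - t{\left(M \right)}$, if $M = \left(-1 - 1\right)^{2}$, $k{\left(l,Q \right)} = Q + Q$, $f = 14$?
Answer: $214$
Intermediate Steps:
$k{\left(l,Q \right)} = 2 Q$
$M = 4$ ($M = \left(-2\right)^{2} = 4$)
$t{\left(O \right)} = - 28 O$
$W{\left(k{\left(f,2 \right)} \right)} - t{\left(M \right)} = \left(106 - 2 \cdot 2\right) - \left(-28\right) 4 = \left(106 - 4\right) - -112 = \left(106 - 4\right) + 112 = 102 + 112 = 214$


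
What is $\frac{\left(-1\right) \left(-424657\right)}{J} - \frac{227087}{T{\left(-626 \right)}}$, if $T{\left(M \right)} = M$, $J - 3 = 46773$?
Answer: $\frac{5444028397}{14640888} \approx 371.84$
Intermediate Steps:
$J = 46776$ ($J = 3 + 46773 = 46776$)
$\frac{\left(-1\right) \left(-424657\right)}{J} - \frac{227087}{T{\left(-626 \right)}} = \frac{\left(-1\right) \left(-424657\right)}{46776} - \frac{227087}{-626} = 424657 \cdot \frac{1}{46776} - - \frac{227087}{626} = \frac{424657}{46776} + \frac{227087}{626} = \frac{5444028397}{14640888}$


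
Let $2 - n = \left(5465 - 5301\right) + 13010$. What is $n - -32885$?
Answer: $19713$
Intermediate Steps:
$n = -13172$ ($n = 2 - \left(\left(5465 - 5301\right) + 13010\right) = 2 - \left(164 + 13010\right) = 2 - 13174 = -13172$)
$n - -32885 = -13172 - -32885 = -13172 + 32885 = 19713$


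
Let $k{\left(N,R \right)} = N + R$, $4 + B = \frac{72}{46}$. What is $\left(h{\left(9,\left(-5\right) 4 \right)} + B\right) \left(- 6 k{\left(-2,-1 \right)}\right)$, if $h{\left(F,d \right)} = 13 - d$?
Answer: $\frac{12654}{23} \approx 550.17$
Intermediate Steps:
$B = - \frac{56}{23}$ ($B = -4 + \frac{72}{46} = -4 + 72 \cdot \frac{1}{46} = -4 + \frac{36}{23} = - \frac{56}{23} \approx -2.4348$)
$\left(h{\left(9,\left(-5\right) 4 \right)} + B\right) \left(- 6 k{\left(-2,-1 \right)}\right) = \left(\left(13 - \left(-5\right) 4\right) - \frac{56}{23}\right) \left(- 6 \left(-2 - 1\right)\right) = \left(\left(13 - -20\right) - \frac{56}{23}\right) \left(\left(-6\right) \left(-3\right)\right) = \left(\left(13 + 20\right) - \frac{56}{23}\right) 18 = \left(33 - \frac{56}{23}\right) 18 = \frac{703}{23} \cdot 18 = \frac{12654}{23}$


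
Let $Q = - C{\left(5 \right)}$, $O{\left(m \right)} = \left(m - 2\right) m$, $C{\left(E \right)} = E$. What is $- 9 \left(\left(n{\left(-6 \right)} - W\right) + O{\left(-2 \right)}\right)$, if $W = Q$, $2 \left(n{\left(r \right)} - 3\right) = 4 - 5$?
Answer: $- \frac{279}{2} \approx -139.5$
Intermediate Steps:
$n{\left(r \right)} = \frac{5}{2}$ ($n{\left(r \right)} = 3 + \frac{4 - 5}{2} = 3 + \frac{1}{2} \left(-1\right) = 3 - \frac{1}{2} = \frac{5}{2}$)
$O{\left(m \right)} = m \left(-2 + m\right)$ ($O{\left(m \right)} = \left(-2 + m\right) m = m \left(-2 + m\right)$)
$Q = -5$ ($Q = \left(-1\right) 5 = -5$)
$W = -5$
$- 9 \left(\left(n{\left(-6 \right)} - W\right) + O{\left(-2 \right)}\right) = - 9 \left(\left(\frac{5}{2} - -5\right) - 2 \left(-2 - 2\right)\right) = - 9 \left(\left(\frac{5}{2} + 5\right) - -8\right) = - 9 \left(\frac{15}{2} + 8\right) = \left(-9\right) \frac{31}{2} = - \frac{279}{2}$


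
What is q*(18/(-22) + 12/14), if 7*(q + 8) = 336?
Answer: 120/77 ≈ 1.5584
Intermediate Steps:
q = 40 (q = -8 + (1/7)*336 = -8 + 48 = 40)
q*(18/(-22) + 12/14) = 40*(18/(-22) + 12/14) = 40*(18*(-1/22) + 12*(1/14)) = 40*(-9/11 + 6/7) = 40*(3/77) = 120/77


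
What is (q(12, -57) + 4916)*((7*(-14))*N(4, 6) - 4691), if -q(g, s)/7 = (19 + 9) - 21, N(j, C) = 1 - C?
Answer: -20446267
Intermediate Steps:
q(g, s) = -49 (q(g, s) = -7*((19 + 9) - 21) = -7*(28 - 21) = -7*7 = -49)
(q(12, -57) + 4916)*((7*(-14))*N(4, 6) - 4691) = (-49 + 4916)*((7*(-14))*(1 - 1*6) - 4691) = 4867*(-98*(1 - 6) - 4691) = 4867*(-98*(-5) - 4691) = 4867*(490 - 4691) = 4867*(-4201) = -20446267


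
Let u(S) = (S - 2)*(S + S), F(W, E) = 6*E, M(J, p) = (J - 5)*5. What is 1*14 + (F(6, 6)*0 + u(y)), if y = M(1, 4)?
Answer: 894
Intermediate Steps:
M(J, p) = -25 + 5*J (M(J, p) = (-5 + J)*5 = -25 + 5*J)
y = -20 (y = -25 + 5*1 = -25 + 5 = -20)
u(S) = 2*S*(-2 + S) (u(S) = (-2 + S)*(2*S) = 2*S*(-2 + S))
1*14 + (F(6, 6)*0 + u(y)) = 1*14 + ((6*6)*0 + 2*(-20)*(-2 - 20)) = 14 + (36*0 + 2*(-20)*(-22)) = 14 + (0 + 880) = 14 + 880 = 894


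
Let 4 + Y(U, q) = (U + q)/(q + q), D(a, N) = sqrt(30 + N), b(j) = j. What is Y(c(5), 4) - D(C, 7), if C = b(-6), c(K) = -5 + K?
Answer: -7/2 - sqrt(37) ≈ -9.5828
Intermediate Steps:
C = -6
Y(U, q) = -4 + (U + q)/(2*q) (Y(U, q) = -4 + (U + q)/(q + q) = -4 + (U + q)/((2*q)) = -4 + (U + q)*(1/(2*q)) = -4 + (U + q)/(2*q))
Y(c(5), 4) - D(C, 7) = (1/2)*((-5 + 5) - 7*4)/4 - sqrt(30 + 7) = (1/2)*(1/4)*(0 - 28) - sqrt(37) = (1/2)*(1/4)*(-28) - sqrt(37) = -7/2 - sqrt(37)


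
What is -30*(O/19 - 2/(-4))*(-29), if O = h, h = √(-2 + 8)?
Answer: 435 + 870*√6/19 ≈ 547.16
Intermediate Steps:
h = √6 ≈ 2.4495
O = √6 ≈ 2.4495
-30*(O/19 - 2/(-4))*(-29) = -30*(√6/19 - 2/(-4))*(-29) = -30*(√6*(1/19) - 2*(-¼))*(-29) = -30*(√6/19 + ½)*(-29) = -30*(½ + √6/19)*(-29) = (-15 - 30*√6/19)*(-29) = 435 + 870*√6/19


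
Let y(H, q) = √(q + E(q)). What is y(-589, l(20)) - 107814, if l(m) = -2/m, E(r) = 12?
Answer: -107814 + √1190/10 ≈ -1.0781e+5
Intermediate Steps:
y(H, q) = √(12 + q) (y(H, q) = √(q + 12) = √(12 + q))
y(-589, l(20)) - 107814 = √(12 - 2/20) - 107814 = √(12 - 2*1/20) - 107814 = √(12 - ⅒) - 107814 = √(119/10) - 107814 = √1190/10 - 107814 = -107814 + √1190/10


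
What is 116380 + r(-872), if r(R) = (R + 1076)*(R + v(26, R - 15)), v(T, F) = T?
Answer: -56204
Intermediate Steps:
r(R) = (26 + R)*(1076 + R) (r(R) = (R + 1076)*(R + 26) = (1076 + R)*(26 + R) = (26 + R)*(1076 + R))
116380 + r(-872) = 116380 + (27976 + (-872)² + 1102*(-872)) = 116380 + (27976 + 760384 - 960944) = 116380 - 172584 = -56204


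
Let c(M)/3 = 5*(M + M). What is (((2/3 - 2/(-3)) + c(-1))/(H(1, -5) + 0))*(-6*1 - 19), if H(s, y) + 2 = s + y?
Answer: -1075/9 ≈ -119.44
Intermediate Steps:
c(M) = 30*M (c(M) = 3*(5*(M + M)) = 3*(5*(2*M)) = 3*(10*M) = 30*M)
H(s, y) = -2 + s + y (H(s, y) = -2 + (s + y) = -2 + s + y)
(((2/3 - 2/(-3)) + c(-1))/(H(1, -5) + 0))*(-6*1 - 19) = (((2/3 - 2/(-3)) + 30*(-1))/((-2 + 1 - 5) + 0))*(-6*1 - 19) = (((2*(1/3) - 2*(-1/3)) - 30)/(-6 + 0))*(-6 - 19) = (((2/3 + 2/3) - 30)/(-6))*(-25) = ((4/3 - 30)*(-1/6))*(-25) = -86/3*(-1/6)*(-25) = (43/9)*(-25) = -1075/9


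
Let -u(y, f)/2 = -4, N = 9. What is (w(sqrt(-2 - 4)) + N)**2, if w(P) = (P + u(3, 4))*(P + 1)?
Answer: -365 + 198*I*sqrt(6) ≈ -365.0 + 485.0*I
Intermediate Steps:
u(y, f) = 8 (u(y, f) = -2*(-4) = 8)
w(P) = (1 + P)*(8 + P) (w(P) = (P + 8)*(P + 1) = (8 + P)*(1 + P) = (1 + P)*(8 + P))
(w(sqrt(-2 - 4)) + N)**2 = ((8 + (sqrt(-2 - 4))**2 + 9*sqrt(-2 - 4)) + 9)**2 = ((8 + (sqrt(-6))**2 + 9*sqrt(-6)) + 9)**2 = ((8 + (I*sqrt(6))**2 + 9*(I*sqrt(6))) + 9)**2 = ((8 - 6 + 9*I*sqrt(6)) + 9)**2 = ((2 + 9*I*sqrt(6)) + 9)**2 = (11 + 9*I*sqrt(6))**2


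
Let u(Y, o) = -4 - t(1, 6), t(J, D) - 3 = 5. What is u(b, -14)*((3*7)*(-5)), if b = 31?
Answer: 1260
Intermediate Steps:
t(J, D) = 8 (t(J, D) = 3 + 5 = 8)
u(Y, o) = -12 (u(Y, o) = -4 - 1*8 = -4 - 8 = -12)
u(b, -14)*((3*7)*(-5)) = -12*3*7*(-5) = -252*(-5) = -12*(-105) = 1260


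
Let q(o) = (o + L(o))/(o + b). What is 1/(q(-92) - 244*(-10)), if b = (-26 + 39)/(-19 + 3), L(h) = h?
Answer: 1485/3626344 ≈ 0.00040950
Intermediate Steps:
b = -13/16 (b = 13/(-16) = 13*(-1/16) = -13/16 ≈ -0.81250)
q(o) = 2*o/(-13/16 + o) (q(o) = (o + o)/(o - 13/16) = (2*o)/(-13/16 + o) = 2*o/(-13/16 + o))
1/(q(-92) - 244*(-10)) = 1/(32*(-92)/(-13 + 16*(-92)) - 244*(-10)) = 1/(32*(-92)/(-13 - 1472) + 2440) = 1/(32*(-92)/(-1485) + 2440) = 1/(32*(-92)*(-1/1485) + 2440) = 1/(2944/1485 + 2440) = 1/(3626344/1485) = 1485/3626344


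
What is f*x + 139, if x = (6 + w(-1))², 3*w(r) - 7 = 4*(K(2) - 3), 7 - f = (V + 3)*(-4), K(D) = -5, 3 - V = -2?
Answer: 1054/3 ≈ 351.33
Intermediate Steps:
V = 5 (V = 3 - 1*(-2) = 3 + 2 = 5)
f = 39 (f = 7 - (5 + 3)*(-4) = 7 - 8*(-4) = 7 - 1*(-32) = 7 + 32 = 39)
w(r) = -25/3 (w(r) = 7/3 + (4*(-5 - 3))/3 = 7/3 + (4*(-8))/3 = 7/3 + (⅓)*(-32) = 7/3 - 32/3 = -25/3)
x = 49/9 (x = (6 - 25/3)² = (-7/3)² = 49/9 ≈ 5.4444)
f*x + 139 = 39*(49/9) + 139 = 637/3 + 139 = 1054/3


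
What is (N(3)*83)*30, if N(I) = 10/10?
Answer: 2490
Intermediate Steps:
N(I) = 1 (N(I) = 10*(1/10) = 1)
(N(3)*83)*30 = (1*83)*30 = 83*30 = 2490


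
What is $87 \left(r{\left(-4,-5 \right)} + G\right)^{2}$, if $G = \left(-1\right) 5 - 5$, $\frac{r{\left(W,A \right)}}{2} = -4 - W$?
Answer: $8700$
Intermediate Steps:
$r{\left(W,A \right)} = -8 - 2 W$ ($r{\left(W,A \right)} = 2 \left(-4 - W\right) = -8 - 2 W$)
$G = -10$ ($G = -5 - 5 = -10$)
$87 \left(r{\left(-4,-5 \right)} + G\right)^{2} = 87 \left(\left(-8 - -8\right) - 10\right)^{2} = 87 \left(\left(-8 + 8\right) - 10\right)^{2} = 87 \left(0 - 10\right)^{2} = 87 \left(-10\right)^{2} = 87 \cdot 100 = 8700$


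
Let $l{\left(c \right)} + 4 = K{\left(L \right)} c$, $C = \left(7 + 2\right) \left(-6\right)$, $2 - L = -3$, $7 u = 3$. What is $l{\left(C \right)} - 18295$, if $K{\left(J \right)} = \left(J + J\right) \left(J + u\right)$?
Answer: $- \frac{148613}{7} \approx -21230.0$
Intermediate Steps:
$u = \frac{3}{7}$ ($u = \frac{1}{7} \cdot 3 = \frac{3}{7} \approx 0.42857$)
$L = 5$ ($L = 2 - -3 = 2 + 3 = 5$)
$C = -54$ ($C = 9 \left(-6\right) = -54$)
$K{\left(J \right)} = 2 J \left(\frac{3}{7} + J\right)$ ($K{\left(J \right)} = \left(J + J\right) \left(J + \frac{3}{7}\right) = 2 J \left(\frac{3}{7} + J\right)$)
$l{\left(c \right)} = -4 + \frac{380 c}{7}$ ($l{\left(c \right)} = -4 + \frac{2}{7} \cdot 5 \left(3 + 7 \cdot 5\right) c = -4 + \frac{2}{7} \cdot 5 \left(3 + 35\right) c = -4 + \frac{2}{7} \cdot 5 \cdot 38 c = -4 + \frac{380 c}{7}$)
$l{\left(C \right)} - 18295 = \left(-4 + \frac{380}{7} \left(-54\right)\right) - 18295 = \left(-4 - \frac{20520}{7}\right) - 18295 = - \frac{20548}{7} - 18295 = - \frac{148613}{7}$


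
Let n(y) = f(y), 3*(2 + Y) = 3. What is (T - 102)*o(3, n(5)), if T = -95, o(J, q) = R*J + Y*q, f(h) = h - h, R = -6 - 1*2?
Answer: 4728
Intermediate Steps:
Y = -1 (Y = -2 + (⅓)*3 = -2 + 1 = -1)
R = -8 (R = -6 - 2 = -8)
f(h) = 0
n(y) = 0
o(J, q) = -q - 8*J (o(J, q) = -8*J - q = -q - 8*J)
(T - 102)*o(3, n(5)) = (-95 - 102)*(-1*0 - 8*3) = -197*(0 - 24) = -197*(-24) = 4728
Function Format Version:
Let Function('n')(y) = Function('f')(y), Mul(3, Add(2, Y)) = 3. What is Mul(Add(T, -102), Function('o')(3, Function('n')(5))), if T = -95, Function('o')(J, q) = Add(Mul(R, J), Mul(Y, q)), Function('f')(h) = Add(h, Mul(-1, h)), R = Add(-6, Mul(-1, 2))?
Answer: 4728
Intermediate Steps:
Y = -1 (Y = Add(-2, Mul(Rational(1, 3), 3)) = Add(-2, 1) = -1)
R = -8 (R = Add(-6, -2) = -8)
Function('f')(h) = 0
Function('n')(y) = 0
Function('o')(J, q) = Add(Mul(-1, q), Mul(-8, J)) (Function('o')(J, q) = Add(Mul(-8, J), Mul(-1, q)) = Add(Mul(-1, q), Mul(-8, J)))
Mul(Add(T, -102), Function('o')(3, Function('n')(5))) = Mul(Add(-95, -102), Add(Mul(-1, 0), Mul(-8, 3))) = Mul(-197, Add(0, -24)) = Mul(-197, -24) = 4728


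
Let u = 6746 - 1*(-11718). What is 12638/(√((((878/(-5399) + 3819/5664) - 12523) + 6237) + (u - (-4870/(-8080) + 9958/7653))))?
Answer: 568*√47243617173963302923332156462/1077965131493923 ≈ 114.53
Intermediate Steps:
u = 18464 (u = 6746 + 11718 = 18464)
12638/(√((((878/(-5399) + 3819/5664) - 12523) + 6237) + (u - (-4870/(-8080) + 9958/7653)))) = 12638/(√((((878/(-5399) + 3819/5664) - 12523) + 6237) + (18464 - (-4870/(-8080) + 9958/7653)))) = 12638/(√((((878*(-1/5399) + 3819*(1/5664)) - 12523) + 6237) + (18464 - (-4870*(-1/8080) + 9958*(1/7653))))) = 12638/(√((((-878/5399 + 1273/1888) - 12523) + 6237) + (18464 - (487/808 + 9958/7653)))) = 12638/(√(((5215263/10193312 - 12523) + 6237) + (18464 - 1*11773075/6183624))) = 12638/(√((-127645630913/10193312 + 6237) + (18464 - 11773075/6183624))) = 12638/(√(-64069943969/10193312 + 114162660461/6183624)) = 12638/(√(95938896702959147/7878951090336)) = 12638/((√47243617173963302923332156462/1969737772584)) = 12638*(4*√47243617173963302923332156462/95938896702959147) = 568*√47243617173963302923332156462/1077965131493923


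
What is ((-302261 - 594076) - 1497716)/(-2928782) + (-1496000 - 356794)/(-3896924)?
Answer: 1844484038735/1426655108321 ≈ 1.2929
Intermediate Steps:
((-302261 - 594076) - 1497716)/(-2928782) + (-1496000 - 356794)/(-3896924) = (-896337 - 1497716)*(-1/2928782) - 1852794*(-1/3896924) = -2394053*(-1/2928782) + 926397/1948462 = 2394053/2928782 + 926397/1948462 = 1844484038735/1426655108321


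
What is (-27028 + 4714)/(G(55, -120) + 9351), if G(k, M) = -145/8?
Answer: -178512/74663 ≈ -2.3909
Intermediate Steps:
G(k, M) = -145/8 (G(k, M) = -145*⅛ = -145/8)
(-27028 + 4714)/(G(55, -120) + 9351) = (-27028 + 4714)/(-145/8 + 9351) = -22314/74663/8 = -22314*8/74663 = -178512/74663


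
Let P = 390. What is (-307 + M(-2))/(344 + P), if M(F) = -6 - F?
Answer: -311/734 ≈ -0.42371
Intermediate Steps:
(-307 + M(-2))/(344 + P) = (-307 + (-6 - 1*(-2)))/(344 + 390) = (-307 + (-6 + 2))/734 = (-307 - 4)*(1/734) = -311*1/734 = -311/734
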